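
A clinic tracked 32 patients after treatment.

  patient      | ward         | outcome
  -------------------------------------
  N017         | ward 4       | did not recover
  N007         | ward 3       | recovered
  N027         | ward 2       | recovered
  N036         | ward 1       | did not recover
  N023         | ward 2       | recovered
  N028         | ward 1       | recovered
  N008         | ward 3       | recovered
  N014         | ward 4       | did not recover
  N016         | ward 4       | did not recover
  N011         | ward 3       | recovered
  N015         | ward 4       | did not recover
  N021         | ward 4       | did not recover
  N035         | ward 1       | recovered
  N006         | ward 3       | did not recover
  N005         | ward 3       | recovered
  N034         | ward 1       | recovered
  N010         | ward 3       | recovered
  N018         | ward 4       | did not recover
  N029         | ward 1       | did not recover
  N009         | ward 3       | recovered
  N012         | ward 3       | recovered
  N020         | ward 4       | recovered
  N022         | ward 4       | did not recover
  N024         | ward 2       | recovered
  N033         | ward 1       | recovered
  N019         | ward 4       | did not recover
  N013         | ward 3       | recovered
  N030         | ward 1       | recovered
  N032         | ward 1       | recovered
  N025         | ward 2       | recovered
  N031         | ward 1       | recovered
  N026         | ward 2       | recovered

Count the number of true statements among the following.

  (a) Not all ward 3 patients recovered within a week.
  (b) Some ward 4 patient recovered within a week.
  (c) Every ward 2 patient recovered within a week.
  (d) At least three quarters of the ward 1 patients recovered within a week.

4

(a) ward 3: |A| = 9, |A ∩ B| = 8; needs A ⊄ B (|A ∖ B| ≥ 1) — true.
(b) ward 4: |A| = 9, |A ∩ B| = 1; needs A ∩ B ≠ ∅ (|A ∩ B| ≥ 1) — true.
(c) ward 2: |A| = 5, |A ∩ B| = 5; needs A ⊆ B, i.e. every element of A is in B (|A ∖ B| = 0) — true.
(d) ward 1: |A| = 9, |A ∩ B| = 7; needs |A ∩ B| / |A| ≥ 3/4 — true.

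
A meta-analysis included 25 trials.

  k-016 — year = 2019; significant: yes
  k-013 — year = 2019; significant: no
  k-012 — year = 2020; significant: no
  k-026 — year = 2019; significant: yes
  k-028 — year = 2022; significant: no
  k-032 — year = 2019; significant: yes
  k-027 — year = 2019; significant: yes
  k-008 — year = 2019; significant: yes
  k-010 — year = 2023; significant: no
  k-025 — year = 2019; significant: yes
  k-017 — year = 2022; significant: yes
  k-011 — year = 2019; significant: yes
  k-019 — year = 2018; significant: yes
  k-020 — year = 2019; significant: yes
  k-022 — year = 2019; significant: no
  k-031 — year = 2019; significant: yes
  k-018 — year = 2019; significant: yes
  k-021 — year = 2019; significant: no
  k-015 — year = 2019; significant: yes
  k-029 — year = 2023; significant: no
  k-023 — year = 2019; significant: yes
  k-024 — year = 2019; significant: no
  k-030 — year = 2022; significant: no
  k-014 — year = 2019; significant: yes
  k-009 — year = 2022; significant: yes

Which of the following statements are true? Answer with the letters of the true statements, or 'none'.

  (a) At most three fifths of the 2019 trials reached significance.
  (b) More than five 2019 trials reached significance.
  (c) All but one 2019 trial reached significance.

|A| = 17, |A ∩ B| = 13, |A ∖ B| = 4.
(a) |A ∩ B| / |A| ≤ 3/5: fails.
(b) |A ∩ B| > 5: holds.
(c) |A ∖ B| = 1: fails.

(b)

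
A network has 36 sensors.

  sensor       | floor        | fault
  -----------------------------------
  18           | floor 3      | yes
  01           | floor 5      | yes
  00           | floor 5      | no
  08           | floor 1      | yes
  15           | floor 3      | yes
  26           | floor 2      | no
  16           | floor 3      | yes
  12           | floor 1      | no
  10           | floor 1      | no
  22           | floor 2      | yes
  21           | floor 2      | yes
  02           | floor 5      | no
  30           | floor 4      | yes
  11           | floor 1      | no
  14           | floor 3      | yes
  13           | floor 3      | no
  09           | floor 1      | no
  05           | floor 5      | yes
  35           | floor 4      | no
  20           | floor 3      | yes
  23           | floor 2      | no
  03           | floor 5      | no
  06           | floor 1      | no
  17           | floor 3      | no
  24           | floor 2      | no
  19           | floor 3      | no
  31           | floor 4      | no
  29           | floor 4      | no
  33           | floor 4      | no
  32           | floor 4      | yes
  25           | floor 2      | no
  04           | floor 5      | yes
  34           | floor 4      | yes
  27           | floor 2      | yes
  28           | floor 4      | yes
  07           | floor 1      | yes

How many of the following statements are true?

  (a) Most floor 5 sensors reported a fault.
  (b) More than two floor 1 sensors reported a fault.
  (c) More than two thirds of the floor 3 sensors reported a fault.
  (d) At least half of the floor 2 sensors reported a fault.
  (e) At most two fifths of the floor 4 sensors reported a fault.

0

(a) floor 5: |A| = 6, |A ∩ B| = 3; needs |A ∩ B| > |A ∖ B| — false.
(b) floor 1: |A| = 7, |A ∩ B| = 2; needs |A ∩ B| > 2 — false.
(c) floor 3: |A| = 8, |A ∩ B| = 5; needs |A ∩ B| / |A| > 2/3 — false.
(d) floor 2: |A| = 7, |A ∩ B| = 3; needs |A ∩ B| ≥ |A ∖ B| — false.
(e) floor 4: |A| = 8, |A ∩ B| = 4; needs |A ∩ B| / |A| ≤ 2/5 — false.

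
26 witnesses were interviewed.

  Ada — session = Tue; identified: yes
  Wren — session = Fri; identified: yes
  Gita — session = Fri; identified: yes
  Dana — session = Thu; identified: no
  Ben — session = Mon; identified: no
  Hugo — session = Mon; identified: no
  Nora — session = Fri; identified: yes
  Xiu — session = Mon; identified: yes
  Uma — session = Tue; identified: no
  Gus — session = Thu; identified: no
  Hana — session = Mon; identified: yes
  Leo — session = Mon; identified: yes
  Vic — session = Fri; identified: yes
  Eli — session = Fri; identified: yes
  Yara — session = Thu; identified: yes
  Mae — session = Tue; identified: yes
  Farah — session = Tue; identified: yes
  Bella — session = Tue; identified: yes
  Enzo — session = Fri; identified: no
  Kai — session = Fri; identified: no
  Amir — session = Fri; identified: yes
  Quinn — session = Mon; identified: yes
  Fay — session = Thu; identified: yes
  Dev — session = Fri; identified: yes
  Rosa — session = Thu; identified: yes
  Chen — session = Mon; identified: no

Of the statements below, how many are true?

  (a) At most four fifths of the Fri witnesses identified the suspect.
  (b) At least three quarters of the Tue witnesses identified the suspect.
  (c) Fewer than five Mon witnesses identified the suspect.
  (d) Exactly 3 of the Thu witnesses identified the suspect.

4

(a) Fri: |A| = 9, |A ∩ B| = 7; needs |A ∩ B| / |A| ≤ 4/5 — true.
(b) Tue: |A| = 5, |A ∩ B| = 4; needs |A ∩ B| / |A| ≥ 3/4 — true.
(c) Mon: |A| = 7, |A ∩ B| = 4; needs |A ∩ B| < 5 — true.
(d) Thu: |A| = 5, |A ∩ B| = 3; needs |A ∩ B| = 3 — true.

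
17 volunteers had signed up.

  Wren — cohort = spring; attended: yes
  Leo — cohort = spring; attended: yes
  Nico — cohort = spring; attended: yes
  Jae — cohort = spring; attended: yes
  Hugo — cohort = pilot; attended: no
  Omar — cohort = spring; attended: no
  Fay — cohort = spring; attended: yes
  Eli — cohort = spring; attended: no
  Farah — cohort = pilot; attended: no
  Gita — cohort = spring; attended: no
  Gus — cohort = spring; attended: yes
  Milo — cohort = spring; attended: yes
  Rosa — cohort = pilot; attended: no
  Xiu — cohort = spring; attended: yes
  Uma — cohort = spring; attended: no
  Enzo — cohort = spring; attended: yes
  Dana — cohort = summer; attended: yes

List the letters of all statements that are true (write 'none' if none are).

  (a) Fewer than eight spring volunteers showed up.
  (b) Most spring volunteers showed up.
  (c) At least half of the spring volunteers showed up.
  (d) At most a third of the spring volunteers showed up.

|A| = 13, |A ∩ B| = 9, |A ∖ B| = 4.
(a) |A ∩ B| < 8: fails.
(b) |A ∩ B| > |A ∖ B|: holds.
(c) |A ∩ B| ≥ |A ∖ B|: holds.
(d) |A ∩ B| / |A| ≤ 1/3: fails.

(b), (c)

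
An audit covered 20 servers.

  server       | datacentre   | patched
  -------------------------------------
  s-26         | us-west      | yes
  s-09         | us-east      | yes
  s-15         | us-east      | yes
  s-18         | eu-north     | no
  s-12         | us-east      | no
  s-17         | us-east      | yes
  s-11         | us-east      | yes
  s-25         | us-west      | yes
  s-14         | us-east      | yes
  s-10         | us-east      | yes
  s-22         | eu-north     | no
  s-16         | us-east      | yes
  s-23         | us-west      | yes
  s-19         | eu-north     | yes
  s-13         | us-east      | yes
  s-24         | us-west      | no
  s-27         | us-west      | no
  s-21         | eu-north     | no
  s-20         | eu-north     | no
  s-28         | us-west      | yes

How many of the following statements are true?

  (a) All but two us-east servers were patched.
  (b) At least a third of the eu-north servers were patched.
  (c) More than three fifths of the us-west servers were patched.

(a) us-east: |A| = 9, |A ∩ B| = 8; needs |A ∖ B| = 2 — false.
(b) eu-north: |A| = 5, |A ∩ B| = 1; needs |A ∩ B| / |A| ≥ 1/3 — false.
(c) us-west: |A| = 6, |A ∩ B| = 4; needs |A ∩ B| / |A| > 3/5 — true.

1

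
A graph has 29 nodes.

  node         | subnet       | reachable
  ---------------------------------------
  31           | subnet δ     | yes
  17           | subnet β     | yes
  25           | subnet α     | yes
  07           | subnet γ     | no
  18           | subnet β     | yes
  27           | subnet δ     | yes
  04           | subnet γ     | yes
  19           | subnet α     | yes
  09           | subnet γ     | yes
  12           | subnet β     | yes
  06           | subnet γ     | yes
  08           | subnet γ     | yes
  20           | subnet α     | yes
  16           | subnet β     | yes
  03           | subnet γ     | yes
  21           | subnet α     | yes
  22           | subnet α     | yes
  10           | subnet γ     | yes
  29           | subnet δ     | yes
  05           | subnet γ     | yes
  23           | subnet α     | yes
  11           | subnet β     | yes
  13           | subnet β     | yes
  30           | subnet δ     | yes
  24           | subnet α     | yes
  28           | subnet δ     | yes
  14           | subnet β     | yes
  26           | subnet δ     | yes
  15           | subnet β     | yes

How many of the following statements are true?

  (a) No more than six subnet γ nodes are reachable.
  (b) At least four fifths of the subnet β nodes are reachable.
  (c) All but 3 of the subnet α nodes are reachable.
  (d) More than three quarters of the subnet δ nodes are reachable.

2

(a) subnet γ: |A| = 8, |A ∩ B| = 7; needs |A ∩ B| ≤ 6 — false.
(b) subnet β: |A| = 8, |A ∩ B| = 8; needs |A ∩ B| / |A| ≥ 4/5 — true.
(c) subnet α: |A| = 7, |A ∩ B| = 7; needs |A ∖ B| = 3 — false.
(d) subnet δ: |A| = 6, |A ∩ B| = 6; needs |A ∩ B| / |A| > 3/4 — true.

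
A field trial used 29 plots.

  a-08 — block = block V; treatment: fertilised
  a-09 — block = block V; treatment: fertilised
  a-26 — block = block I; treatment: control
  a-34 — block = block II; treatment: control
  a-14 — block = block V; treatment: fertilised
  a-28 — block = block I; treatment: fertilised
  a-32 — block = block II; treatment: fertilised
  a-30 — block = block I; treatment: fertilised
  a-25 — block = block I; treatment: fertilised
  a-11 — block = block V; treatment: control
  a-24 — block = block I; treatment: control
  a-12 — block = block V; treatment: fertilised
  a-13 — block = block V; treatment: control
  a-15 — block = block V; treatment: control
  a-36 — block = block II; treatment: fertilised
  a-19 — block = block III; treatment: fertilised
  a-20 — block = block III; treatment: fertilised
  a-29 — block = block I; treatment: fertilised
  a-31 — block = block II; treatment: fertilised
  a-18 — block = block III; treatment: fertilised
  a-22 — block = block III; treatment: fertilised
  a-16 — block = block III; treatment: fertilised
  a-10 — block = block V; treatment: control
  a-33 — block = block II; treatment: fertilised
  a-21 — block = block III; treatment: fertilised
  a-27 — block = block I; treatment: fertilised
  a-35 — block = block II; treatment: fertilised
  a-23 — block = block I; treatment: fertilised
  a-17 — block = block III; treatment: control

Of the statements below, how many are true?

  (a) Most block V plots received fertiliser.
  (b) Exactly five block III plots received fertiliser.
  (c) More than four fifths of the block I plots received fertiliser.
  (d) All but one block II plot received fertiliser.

1

(a) block V: |A| = 8, |A ∩ B| = 4; needs |A ∩ B| > |A ∖ B| — false.
(b) block III: |A| = 7, |A ∩ B| = 6; needs |A ∩ B| = 5 — false.
(c) block I: |A| = 8, |A ∩ B| = 6; needs |A ∩ B| / |A| > 4/5 — false.
(d) block II: |A| = 6, |A ∩ B| = 5; needs |A ∖ B| = 1 — true.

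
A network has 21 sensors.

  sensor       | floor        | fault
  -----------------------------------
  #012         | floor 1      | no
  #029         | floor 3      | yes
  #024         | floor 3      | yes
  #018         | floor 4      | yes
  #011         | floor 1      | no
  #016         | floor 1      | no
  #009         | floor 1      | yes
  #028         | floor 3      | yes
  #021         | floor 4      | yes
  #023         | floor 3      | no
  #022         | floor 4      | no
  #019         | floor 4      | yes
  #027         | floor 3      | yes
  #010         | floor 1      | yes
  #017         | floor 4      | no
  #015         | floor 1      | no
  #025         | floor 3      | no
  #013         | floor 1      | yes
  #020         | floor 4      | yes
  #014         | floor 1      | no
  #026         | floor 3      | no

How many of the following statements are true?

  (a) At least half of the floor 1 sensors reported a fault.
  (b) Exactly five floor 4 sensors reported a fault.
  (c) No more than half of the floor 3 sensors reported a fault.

0

(a) floor 1: |A| = 8, |A ∩ B| = 3; needs |A ∩ B| ≥ |A ∖ B| — false.
(b) floor 4: |A| = 6, |A ∩ B| = 4; needs |A ∩ B| = 5 — false.
(c) floor 3: |A| = 7, |A ∩ B| = 4; needs |A ∩ B| ≤ |A ∖ B| — false.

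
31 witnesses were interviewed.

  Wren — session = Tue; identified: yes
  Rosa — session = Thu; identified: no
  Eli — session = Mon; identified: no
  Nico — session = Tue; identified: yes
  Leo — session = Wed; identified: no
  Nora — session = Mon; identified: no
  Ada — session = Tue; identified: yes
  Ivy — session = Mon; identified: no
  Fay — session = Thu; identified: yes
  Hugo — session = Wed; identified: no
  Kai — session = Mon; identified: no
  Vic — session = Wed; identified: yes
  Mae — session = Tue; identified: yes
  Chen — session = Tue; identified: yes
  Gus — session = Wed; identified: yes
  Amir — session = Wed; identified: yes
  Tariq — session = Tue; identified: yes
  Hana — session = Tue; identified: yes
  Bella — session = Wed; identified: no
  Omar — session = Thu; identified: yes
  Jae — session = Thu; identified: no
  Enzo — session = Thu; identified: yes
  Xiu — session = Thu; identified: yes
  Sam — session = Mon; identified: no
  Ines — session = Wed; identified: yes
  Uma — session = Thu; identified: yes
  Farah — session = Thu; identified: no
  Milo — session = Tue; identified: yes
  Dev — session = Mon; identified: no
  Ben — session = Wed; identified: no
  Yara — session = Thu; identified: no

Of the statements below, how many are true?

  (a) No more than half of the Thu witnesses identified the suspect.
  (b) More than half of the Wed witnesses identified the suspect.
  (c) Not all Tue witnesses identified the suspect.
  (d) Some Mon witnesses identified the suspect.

(a) Thu: |A| = 9, |A ∩ B| = 5; needs |A ∩ B| ≤ |A ∖ B| — false.
(b) Wed: |A| = 8, |A ∩ B| = 4; needs |A ∩ B| > |A ∖ B| — false.
(c) Tue: |A| = 8, |A ∩ B| = 8; needs A ⊄ B (|A ∖ B| ≥ 1) — false.
(d) Mon: |A| = 6, |A ∩ B| = 0; needs A ∩ B ≠ ∅ (|A ∩ B| ≥ 1) — false.

0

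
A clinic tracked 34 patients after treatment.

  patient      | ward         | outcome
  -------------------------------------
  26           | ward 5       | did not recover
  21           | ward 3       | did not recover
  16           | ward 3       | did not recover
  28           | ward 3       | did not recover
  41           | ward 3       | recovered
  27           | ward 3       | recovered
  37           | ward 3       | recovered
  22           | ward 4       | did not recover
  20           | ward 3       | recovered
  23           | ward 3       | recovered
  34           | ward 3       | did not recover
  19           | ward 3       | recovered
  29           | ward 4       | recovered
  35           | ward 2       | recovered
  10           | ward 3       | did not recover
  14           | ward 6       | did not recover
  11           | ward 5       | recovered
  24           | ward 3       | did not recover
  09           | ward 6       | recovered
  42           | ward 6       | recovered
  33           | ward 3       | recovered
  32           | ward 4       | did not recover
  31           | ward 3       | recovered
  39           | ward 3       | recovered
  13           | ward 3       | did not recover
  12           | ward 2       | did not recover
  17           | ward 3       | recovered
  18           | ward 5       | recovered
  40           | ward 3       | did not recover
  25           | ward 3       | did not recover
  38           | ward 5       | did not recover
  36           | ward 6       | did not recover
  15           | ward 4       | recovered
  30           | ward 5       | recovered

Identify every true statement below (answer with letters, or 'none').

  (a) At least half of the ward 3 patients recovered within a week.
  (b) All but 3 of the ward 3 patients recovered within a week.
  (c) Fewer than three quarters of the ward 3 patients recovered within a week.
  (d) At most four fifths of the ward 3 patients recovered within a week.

|A| = 19, |A ∩ B| = 10, |A ∖ B| = 9.
(a) |A ∩ B| ≥ |A ∖ B|: holds.
(b) |A ∖ B| = 3: fails.
(c) |A ∩ B| / |A| < 3/4: holds.
(d) |A ∩ B| / |A| ≤ 4/5: holds.

(a), (c), (d)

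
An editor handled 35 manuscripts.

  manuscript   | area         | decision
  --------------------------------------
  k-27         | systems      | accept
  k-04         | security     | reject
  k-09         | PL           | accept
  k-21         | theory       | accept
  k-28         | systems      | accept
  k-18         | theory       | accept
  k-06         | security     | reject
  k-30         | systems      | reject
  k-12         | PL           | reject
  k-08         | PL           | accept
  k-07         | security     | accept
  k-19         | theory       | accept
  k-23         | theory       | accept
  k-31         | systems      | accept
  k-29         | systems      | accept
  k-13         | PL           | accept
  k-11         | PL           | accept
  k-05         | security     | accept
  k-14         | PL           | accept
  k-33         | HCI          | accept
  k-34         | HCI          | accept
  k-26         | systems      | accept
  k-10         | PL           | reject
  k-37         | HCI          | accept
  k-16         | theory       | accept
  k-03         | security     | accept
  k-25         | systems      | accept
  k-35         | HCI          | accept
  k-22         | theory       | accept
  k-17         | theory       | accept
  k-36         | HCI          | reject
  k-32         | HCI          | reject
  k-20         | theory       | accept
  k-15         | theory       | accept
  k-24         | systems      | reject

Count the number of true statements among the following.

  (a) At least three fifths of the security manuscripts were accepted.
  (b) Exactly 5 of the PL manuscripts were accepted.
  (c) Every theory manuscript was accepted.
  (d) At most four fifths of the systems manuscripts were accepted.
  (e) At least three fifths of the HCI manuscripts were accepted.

(a) security: |A| = 5, |A ∩ B| = 3; needs |A ∩ B| / |A| ≥ 3/5 — true.
(b) PL: |A| = 7, |A ∩ B| = 5; needs |A ∩ B| = 5 — true.
(c) theory: |A| = 9, |A ∩ B| = 9; needs A ⊆ B, i.e. every element of A is in B (|A ∖ B| = 0) — true.
(d) systems: |A| = 8, |A ∩ B| = 6; needs |A ∩ B| / |A| ≤ 4/5 — true.
(e) HCI: |A| = 6, |A ∩ B| = 4; needs |A ∩ B| / |A| ≥ 3/5 — true.

5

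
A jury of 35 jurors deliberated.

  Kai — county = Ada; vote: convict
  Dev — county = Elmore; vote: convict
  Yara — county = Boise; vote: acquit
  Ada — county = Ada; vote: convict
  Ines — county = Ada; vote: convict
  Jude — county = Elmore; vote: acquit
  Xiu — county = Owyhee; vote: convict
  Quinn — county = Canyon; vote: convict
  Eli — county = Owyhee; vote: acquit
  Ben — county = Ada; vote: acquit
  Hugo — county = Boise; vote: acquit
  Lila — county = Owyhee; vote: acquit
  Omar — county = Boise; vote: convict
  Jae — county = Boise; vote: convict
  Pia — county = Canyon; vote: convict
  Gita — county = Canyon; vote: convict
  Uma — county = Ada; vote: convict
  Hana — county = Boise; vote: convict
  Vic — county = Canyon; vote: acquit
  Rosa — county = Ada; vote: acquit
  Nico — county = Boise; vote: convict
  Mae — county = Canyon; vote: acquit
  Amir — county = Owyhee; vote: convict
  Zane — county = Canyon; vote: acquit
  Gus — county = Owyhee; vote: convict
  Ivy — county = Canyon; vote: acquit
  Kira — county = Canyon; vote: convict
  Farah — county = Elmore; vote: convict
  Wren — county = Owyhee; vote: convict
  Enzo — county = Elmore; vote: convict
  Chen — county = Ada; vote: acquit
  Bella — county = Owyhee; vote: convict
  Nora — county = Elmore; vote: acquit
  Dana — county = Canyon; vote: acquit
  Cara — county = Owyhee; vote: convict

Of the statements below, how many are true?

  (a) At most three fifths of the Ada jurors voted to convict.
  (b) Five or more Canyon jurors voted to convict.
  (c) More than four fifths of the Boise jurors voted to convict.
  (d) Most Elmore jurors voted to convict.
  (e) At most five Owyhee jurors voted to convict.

2

(a) Ada: |A| = 7, |A ∩ B| = 4; needs |A ∩ B| / |A| ≤ 3/5 — true.
(b) Canyon: |A| = 9, |A ∩ B| = 4; needs |A ∩ B| ≥ 5 — false.
(c) Boise: |A| = 6, |A ∩ B| = 4; needs |A ∩ B| / |A| > 4/5 — false.
(d) Elmore: |A| = 5, |A ∩ B| = 3; needs |A ∩ B| > |A ∖ B| — true.
(e) Owyhee: |A| = 8, |A ∩ B| = 6; needs |A ∩ B| ≤ 5 — false.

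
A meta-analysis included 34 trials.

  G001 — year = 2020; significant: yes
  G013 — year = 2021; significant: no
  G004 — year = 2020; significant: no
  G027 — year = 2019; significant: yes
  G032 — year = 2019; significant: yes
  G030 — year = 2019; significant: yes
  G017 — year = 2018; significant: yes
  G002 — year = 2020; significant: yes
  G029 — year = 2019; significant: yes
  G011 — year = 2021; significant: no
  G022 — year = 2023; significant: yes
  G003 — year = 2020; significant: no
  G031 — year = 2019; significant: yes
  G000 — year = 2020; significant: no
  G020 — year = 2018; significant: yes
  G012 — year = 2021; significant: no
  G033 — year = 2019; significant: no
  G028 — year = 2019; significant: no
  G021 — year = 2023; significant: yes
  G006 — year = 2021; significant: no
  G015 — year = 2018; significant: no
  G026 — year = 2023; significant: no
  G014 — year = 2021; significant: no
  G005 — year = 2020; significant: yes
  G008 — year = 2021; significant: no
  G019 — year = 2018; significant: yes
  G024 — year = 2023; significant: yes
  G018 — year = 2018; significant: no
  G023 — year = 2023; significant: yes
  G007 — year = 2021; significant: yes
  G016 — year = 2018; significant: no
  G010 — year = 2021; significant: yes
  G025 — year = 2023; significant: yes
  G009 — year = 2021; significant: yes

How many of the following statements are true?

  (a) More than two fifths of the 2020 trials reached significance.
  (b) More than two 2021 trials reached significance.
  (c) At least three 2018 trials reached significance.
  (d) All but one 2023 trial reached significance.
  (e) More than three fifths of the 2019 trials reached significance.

5

(a) 2020: |A| = 6, |A ∩ B| = 3; needs |A ∩ B| / |A| > 2/5 — true.
(b) 2021: |A| = 9, |A ∩ B| = 3; needs |A ∩ B| > 2 — true.
(c) 2018: |A| = 6, |A ∩ B| = 3; needs |A ∩ B| ≥ 3 — true.
(d) 2023: |A| = 6, |A ∩ B| = 5; needs |A ∖ B| = 1 — true.
(e) 2019: |A| = 7, |A ∩ B| = 5; needs |A ∩ B| / |A| > 3/5 — true.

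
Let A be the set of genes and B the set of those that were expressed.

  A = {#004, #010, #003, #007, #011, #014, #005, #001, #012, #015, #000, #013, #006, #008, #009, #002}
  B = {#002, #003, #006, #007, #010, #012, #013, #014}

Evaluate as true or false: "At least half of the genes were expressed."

Truth condition: |A ∩ B| ≥ |A ∖ B|.
|A| = 16, |A ∩ B| = 8, |A ∖ B| = 8.
8 = 8, so the statement is true.

True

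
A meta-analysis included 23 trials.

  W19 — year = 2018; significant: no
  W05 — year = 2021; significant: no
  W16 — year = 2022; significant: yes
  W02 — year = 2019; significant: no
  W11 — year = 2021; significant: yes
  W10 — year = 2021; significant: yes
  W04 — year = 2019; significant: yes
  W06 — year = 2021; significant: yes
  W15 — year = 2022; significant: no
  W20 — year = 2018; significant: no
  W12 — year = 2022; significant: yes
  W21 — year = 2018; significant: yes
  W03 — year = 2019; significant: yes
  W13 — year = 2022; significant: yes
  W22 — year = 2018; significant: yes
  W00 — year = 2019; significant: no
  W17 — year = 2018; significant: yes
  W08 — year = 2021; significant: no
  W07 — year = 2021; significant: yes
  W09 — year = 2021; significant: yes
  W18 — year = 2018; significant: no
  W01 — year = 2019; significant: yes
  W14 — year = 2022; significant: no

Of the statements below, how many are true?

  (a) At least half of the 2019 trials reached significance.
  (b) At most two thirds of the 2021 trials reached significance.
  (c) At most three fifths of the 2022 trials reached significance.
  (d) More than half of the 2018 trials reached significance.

2

(a) 2019: |A| = 5, |A ∩ B| = 3; needs |A ∩ B| ≥ |A ∖ B| — true.
(b) 2021: |A| = 7, |A ∩ B| = 5; needs |A ∩ B| / |A| ≤ 2/3 — false.
(c) 2022: |A| = 5, |A ∩ B| = 3; needs |A ∩ B| / |A| ≤ 3/5 — true.
(d) 2018: |A| = 6, |A ∩ B| = 3; needs |A ∩ B| > |A ∖ B| — false.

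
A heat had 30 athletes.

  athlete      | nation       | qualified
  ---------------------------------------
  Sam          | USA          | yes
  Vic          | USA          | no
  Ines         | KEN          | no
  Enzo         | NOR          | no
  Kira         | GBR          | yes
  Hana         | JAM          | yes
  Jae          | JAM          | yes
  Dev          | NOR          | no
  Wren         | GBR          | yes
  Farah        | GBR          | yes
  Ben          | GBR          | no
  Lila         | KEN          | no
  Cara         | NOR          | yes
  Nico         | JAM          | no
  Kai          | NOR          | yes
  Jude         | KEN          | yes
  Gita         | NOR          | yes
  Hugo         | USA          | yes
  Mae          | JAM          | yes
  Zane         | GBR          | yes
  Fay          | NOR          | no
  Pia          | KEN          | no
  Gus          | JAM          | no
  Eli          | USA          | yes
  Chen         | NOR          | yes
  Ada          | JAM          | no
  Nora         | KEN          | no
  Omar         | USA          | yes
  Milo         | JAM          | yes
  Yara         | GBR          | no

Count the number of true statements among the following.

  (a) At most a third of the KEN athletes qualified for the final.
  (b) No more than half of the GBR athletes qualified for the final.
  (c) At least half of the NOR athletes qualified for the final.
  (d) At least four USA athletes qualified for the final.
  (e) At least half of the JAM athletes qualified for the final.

4

(a) KEN: |A| = 5, |A ∩ B| = 1; needs |A ∩ B| / |A| ≤ 1/3 — true.
(b) GBR: |A| = 6, |A ∩ B| = 4; needs |A ∩ B| ≤ |A ∖ B| — false.
(c) NOR: |A| = 7, |A ∩ B| = 4; needs |A ∩ B| ≥ |A ∖ B| — true.
(d) USA: |A| = 5, |A ∩ B| = 4; needs |A ∩ B| ≥ 4 — true.
(e) JAM: |A| = 7, |A ∩ B| = 4; needs |A ∩ B| ≥ |A ∖ B| — true.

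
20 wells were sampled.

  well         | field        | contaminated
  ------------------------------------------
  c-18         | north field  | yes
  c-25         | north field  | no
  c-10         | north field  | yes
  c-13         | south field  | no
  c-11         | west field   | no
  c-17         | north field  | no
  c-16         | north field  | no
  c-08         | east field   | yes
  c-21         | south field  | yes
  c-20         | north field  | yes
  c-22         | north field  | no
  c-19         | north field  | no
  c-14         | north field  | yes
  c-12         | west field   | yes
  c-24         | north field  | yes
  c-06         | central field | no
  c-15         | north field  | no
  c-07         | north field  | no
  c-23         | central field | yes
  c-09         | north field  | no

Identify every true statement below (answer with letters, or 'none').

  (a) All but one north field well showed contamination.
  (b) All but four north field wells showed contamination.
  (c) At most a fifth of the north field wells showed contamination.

|A| = 13, |A ∩ B| = 5, |A ∖ B| = 8.
(a) |A ∖ B| = 1: fails.
(b) |A ∖ B| = 4: fails.
(c) |A ∩ B| / |A| ≤ 1/5: fails.

none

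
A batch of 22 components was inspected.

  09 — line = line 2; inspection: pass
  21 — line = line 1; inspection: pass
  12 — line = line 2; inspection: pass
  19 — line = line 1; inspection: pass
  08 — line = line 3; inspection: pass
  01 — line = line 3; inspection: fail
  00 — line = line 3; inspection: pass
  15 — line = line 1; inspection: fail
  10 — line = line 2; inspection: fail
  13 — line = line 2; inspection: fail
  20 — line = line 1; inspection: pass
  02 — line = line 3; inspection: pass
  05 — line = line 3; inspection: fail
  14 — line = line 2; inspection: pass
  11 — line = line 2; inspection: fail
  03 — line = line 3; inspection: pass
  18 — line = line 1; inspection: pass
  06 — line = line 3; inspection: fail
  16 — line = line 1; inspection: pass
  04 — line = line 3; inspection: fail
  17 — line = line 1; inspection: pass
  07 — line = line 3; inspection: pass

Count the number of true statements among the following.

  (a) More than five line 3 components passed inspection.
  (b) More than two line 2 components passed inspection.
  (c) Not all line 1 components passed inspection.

2

(a) line 3: |A| = 9, |A ∩ B| = 5; needs |A ∩ B| > 5 — false.
(b) line 2: |A| = 6, |A ∩ B| = 3; needs |A ∩ B| > 2 — true.
(c) line 1: |A| = 7, |A ∩ B| = 6; needs A ⊄ B (|A ∖ B| ≥ 1) — true.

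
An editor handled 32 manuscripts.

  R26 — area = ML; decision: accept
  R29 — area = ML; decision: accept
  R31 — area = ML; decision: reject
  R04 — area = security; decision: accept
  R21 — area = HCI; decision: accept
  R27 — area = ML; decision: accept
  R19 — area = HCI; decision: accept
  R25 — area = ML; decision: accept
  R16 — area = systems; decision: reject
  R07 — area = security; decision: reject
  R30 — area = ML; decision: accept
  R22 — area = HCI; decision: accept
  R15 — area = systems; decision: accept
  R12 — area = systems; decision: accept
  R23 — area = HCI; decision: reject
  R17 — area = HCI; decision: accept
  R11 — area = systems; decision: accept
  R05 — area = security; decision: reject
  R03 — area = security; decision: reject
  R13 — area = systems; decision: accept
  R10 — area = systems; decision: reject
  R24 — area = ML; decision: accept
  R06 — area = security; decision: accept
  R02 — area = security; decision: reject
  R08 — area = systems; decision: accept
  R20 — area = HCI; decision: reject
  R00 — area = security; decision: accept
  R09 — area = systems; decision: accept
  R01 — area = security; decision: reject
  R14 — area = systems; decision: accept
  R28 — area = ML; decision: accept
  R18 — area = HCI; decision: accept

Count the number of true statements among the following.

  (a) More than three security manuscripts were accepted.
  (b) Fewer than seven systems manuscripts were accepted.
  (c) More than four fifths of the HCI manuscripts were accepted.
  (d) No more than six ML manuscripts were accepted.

(a) security: |A| = 8, |A ∩ B| = 3; needs |A ∩ B| > 3 — false.
(b) systems: |A| = 9, |A ∩ B| = 7; needs |A ∩ B| < 7 — false.
(c) HCI: |A| = 7, |A ∩ B| = 5; needs |A ∩ B| / |A| > 4/5 — false.
(d) ML: |A| = 8, |A ∩ B| = 7; needs |A ∩ B| ≤ 6 — false.

0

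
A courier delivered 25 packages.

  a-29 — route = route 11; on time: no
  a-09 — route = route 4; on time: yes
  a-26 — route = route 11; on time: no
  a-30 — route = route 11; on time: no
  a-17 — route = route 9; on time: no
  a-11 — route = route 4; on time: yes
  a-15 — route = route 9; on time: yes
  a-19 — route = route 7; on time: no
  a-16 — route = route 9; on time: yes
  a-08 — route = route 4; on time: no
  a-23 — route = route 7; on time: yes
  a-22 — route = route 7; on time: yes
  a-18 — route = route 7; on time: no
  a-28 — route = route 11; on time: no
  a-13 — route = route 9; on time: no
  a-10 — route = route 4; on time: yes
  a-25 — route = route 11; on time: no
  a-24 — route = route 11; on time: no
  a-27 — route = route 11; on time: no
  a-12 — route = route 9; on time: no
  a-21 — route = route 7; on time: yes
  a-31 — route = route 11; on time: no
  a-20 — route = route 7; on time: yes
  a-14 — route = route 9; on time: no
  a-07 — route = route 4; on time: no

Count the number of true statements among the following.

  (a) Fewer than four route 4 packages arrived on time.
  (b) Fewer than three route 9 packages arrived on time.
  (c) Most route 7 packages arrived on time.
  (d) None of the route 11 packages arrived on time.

(a) route 4: |A| = 5, |A ∩ B| = 3; needs |A ∩ B| < 4 — true.
(b) route 9: |A| = 6, |A ∩ B| = 2; needs |A ∩ B| < 3 — true.
(c) route 7: |A| = 6, |A ∩ B| = 4; needs |A ∩ B| > |A ∖ B| — true.
(d) route 11: |A| = 8, |A ∩ B| = 0; needs A ∩ B = ∅ (|A ∩ B| = 0) — true.

4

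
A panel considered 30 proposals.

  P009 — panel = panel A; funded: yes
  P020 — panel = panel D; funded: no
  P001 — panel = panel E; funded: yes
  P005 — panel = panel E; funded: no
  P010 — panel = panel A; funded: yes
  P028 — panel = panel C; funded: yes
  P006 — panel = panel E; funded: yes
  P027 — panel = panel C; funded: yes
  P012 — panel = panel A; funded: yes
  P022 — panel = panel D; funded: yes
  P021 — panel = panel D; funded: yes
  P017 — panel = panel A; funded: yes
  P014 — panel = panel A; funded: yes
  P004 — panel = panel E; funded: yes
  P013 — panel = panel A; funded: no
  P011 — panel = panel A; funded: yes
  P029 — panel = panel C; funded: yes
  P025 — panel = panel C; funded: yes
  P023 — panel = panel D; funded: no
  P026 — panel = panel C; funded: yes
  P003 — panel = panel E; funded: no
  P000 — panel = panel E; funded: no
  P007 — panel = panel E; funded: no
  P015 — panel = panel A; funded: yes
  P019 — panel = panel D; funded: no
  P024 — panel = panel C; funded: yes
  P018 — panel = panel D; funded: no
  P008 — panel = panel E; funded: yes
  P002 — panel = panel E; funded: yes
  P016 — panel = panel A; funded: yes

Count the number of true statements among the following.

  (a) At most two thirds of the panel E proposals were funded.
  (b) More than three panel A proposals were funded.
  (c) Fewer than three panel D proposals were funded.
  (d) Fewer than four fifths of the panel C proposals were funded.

(a) panel E: |A| = 9, |A ∩ B| = 5; needs |A ∩ B| / |A| ≤ 2/3 — true.
(b) panel A: |A| = 9, |A ∩ B| = 8; needs |A ∩ B| > 3 — true.
(c) panel D: |A| = 6, |A ∩ B| = 2; needs |A ∩ B| < 3 — true.
(d) panel C: |A| = 6, |A ∩ B| = 6; needs |A ∩ B| / |A| < 4/5 — false.

3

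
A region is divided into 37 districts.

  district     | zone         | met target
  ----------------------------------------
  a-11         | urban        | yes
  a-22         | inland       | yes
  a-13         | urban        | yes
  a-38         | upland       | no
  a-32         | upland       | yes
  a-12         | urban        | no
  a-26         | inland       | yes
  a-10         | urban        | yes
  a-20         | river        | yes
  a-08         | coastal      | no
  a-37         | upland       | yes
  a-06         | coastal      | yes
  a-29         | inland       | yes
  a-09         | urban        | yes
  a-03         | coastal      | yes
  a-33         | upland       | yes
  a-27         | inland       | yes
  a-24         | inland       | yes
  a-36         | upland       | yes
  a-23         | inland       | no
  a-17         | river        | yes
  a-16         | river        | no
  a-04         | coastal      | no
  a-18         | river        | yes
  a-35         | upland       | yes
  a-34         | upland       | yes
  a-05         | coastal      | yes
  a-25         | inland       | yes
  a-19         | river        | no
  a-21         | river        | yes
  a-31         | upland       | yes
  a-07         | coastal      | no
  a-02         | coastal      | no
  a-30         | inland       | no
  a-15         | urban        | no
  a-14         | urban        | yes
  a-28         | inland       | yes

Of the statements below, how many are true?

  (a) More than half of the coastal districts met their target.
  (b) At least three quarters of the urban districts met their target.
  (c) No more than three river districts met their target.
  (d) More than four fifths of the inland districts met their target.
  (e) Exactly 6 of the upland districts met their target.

(a) coastal: |A| = 7, |A ∩ B| = 3; needs |A ∩ B| > |A ∖ B| — false.
(b) urban: |A| = 7, |A ∩ B| = 5; needs |A ∩ B| / |A| ≥ 3/4 — false.
(c) river: |A| = 6, |A ∩ B| = 4; needs |A ∩ B| ≤ 3 — false.
(d) inland: |A| = 9, |A ∩ B| = 7; needs |A ∩ B| / |A| > 4/5 — false.
(e) upland: |A| = 8, |A ∩ B| = 7; needs |A ∩ B| = 6 — false.

0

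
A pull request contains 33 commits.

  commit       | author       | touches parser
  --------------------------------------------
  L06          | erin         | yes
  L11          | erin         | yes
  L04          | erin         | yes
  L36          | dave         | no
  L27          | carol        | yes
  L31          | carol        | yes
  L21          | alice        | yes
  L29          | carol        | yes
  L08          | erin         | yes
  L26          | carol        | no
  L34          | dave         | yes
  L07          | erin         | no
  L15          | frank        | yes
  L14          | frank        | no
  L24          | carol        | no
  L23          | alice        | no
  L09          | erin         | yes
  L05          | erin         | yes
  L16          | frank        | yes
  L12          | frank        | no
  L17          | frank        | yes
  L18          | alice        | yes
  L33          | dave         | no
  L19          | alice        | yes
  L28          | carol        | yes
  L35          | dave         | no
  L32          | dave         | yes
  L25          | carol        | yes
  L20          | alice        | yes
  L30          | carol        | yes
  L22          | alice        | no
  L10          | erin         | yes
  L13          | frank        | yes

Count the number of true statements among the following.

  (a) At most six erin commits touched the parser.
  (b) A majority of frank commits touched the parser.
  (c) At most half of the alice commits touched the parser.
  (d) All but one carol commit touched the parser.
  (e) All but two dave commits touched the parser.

1

(a) erin: |A| = 8, |A ∩ B| = 7; needs |A ∩ B| ≤ 6 — false.
(b) frank: |A| = 6, |A ∩ B| = 4; needs |A ∩ B| > |A ∖ B| — true.
(c) alice: |A| = 6, |A ∩ B| = 4; needs |A ∩ B| ≤ |A ∖ B| — false.
(d) carol: |A| = 8, |A ∩ B| = 6; needs |A ∖ B| = 1 — false.
(e) dave: |A| = 5, |A ∩ B| = 2; needs |A ∖ B| = 2 — false.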